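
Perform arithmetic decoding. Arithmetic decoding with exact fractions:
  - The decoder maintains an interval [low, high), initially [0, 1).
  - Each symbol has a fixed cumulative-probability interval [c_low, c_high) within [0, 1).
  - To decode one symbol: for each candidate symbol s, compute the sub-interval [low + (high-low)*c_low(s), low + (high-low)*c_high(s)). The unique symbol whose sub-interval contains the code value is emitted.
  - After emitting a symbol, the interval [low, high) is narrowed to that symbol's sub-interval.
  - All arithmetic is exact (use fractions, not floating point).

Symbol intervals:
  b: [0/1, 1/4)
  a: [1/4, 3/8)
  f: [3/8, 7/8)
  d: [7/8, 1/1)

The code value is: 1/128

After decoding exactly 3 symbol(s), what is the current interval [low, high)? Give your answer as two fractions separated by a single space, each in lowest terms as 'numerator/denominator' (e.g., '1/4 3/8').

Step 1: interval [0/1, 1/1), width = 1/1 - 0/1 = 1/1
  'b': [0/1 + 1/1*0/1, 0/1 + 1/1*1/4) = [0/1, 1/4) <- contains code 1/128
  'a': [0/1 + 1/1*1/4, 0/1 + 1/1*3/8) = [1/4, 3/8)
  'f': [0/1 + 1/1*3/8, 0/1 + 1/1*7/8) = [3/8, 7/8)
  'd': [0/1 + 1/1*7/8, 0/1 + 1/1*1/1) = [7/8, 1/1)
  emit 'b', narrow to [0/1, 1/4)
Step 2: interval [0/1, 1/4), width = 1/4 - 0/1 = 1/4
  'b': [0/1 + 1/4*0/1, 0/1 + 1/4*1/4) = [0/1, 1/16) <- contains code 1/128
  'a': [0/1 + 1/4*1/4, 0/1 + 1/4*3/8) = [1/16, 3/32)
  'f': [0/1 + 1/4*3/8, 0/1 + 1/4*7/8) = [3/32, 7/32)
  'd': [0/1 + 1/4*7/8, 0/1 + 1/4*1/1) = [7/32, 1/4)
  emit 'b', narrow to [0/1, 1/16)
Step 3: interval [0/1, 1/16), width = 1/16 - 0/1 = 1/16
  'b': [0/1 + 1/16*0/1, 0/1 + 1/16*1/4) = [0/1, 1/64) <- contains code 1/128
  'a': [0/1 + 1/16*1/4, 0/1 + 1/16*3/8) = [1/64, 3/128)
  'f': [0/1 + 1/16*3/8, 0/1 + 1/16*7/8) = [3/128, 7/128)
  'd': [0/1 + 1/16*7/8, 0/1 + 1/16*1/1) = [7/128, 1/16)
  emit 'b', narrow to [0/1, 1/64)

Answer: 0/1 1/64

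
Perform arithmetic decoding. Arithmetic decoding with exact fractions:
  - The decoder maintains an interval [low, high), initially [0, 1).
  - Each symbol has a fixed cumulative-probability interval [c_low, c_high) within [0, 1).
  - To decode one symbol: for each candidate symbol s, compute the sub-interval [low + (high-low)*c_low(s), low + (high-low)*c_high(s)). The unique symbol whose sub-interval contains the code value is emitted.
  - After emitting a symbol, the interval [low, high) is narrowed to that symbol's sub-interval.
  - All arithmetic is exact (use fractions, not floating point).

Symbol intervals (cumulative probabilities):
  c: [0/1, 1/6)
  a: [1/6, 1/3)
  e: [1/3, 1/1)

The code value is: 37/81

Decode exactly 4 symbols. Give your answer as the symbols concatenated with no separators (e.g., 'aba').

Answer: eace

Derivation:
Step 1: interval [0/1, 1/1), width = 1/1 - 0/1 = 1/1
  'c': [0/1 + 1/1*0/1, 0/1 + 1/1*1/6) = [0/1, 1/6)
  'a': [0/1 + 1/1*1/6, 0/1 + 1/1*1/3) = [1/6, 1/3)
  'e': [0/1 + 1/1*1/3, 0/1 + 1/1*1/1) = [1/3, 1/1) <- contains code 37/81
  emit 'e', narrow to [1/3, 1/1)
Step 2: interval [1/3, 1/1), width = 1/1 - 1/3 = 2/3
  'c': [1/3 + 2/3*0/1, 1/3 + 2/3*1/6) = [1/3, 4/9)
  'a': [1/3 + 2/3*1/6, 1/3 + 2/3*1/3) = [4/9, 5/9) <- contains code 37/81
  'e': [1/3 + 2/3*1/3, 1/3 + 2/3*1/1) = [5/9, 1/1)
  emit 'a', narrow to [4/9, 5/9)
Step 3: interval [4/9, 5/9), width = 5/9 - 4/9 = 1/9
  'c': [4/9 + 1/9*0/1, 4/9 + 1/9*1/6) = [4/9, 25/54) <- contains code 37/81
  'a': [4/9 + 1/9*1/6, 4/9 + 1/9*1/3) = [25/54, 13/27)
  'e': [4/9 + 1/9*1/3, 4/9 + 1/9*1/1) = [13/27, 5/9)
  emit 'c', narrow to [4/9, 25/54)
Step 4: interval [4/9, 25/54), width = 25/54 - 4/9 = 1/54
  'c': [4/9 + 1/54*0/1, 4/9 + 1/54*1/6) = [4/9, 145/324)
  'a': [4/9 + 1/54*1/6, 4/9 + 1/54*1/3) = [145/324, 73/162)
  'e': [4/9 + 1/54*1/3, 4/9 + 1/54*1/1) = [73/162, 25/54) <- contains code 37/81
  emit 'e', narrow to [73/162, 25/54)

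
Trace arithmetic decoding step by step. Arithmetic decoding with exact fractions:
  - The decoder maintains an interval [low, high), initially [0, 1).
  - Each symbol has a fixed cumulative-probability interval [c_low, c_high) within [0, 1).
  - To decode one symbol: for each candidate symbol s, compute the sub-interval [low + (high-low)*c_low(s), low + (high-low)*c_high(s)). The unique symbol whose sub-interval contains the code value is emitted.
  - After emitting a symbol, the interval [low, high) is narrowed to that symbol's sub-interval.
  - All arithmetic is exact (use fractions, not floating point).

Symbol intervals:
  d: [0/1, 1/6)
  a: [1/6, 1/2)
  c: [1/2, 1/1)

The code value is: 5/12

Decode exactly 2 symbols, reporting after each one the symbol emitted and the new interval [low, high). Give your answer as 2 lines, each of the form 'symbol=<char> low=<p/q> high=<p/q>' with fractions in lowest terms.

Answer: symbol=a low=1/6 high=1/2
symbol=c low=1/3 high=1/2

Derivation:
Step 1: interval [0/1, 1/1), width = 1/1 - 0/1 = 1/1
  'd': [0/1 + 1/1*0/1, 0/1 + 1/1*1/6) = [0/1, 1/6)
  'a': [0/1 + 1/1*1/6, 0/1 + 1/1*1/2) = [1/6, 1/2) <- contains code 5/12
  'c': [0/1 + 1/1*1/2, 0/1 + 1/1*1/1) = [1/2, 1/1)
  emit 'a', narrow to [1/6, 1/2)
Step 2: interval [1/6, 1/2), width = 1/2 - 1/6 = 1/3
  'd': [1/6 + 1/3*0/1, 1/6 + 1/3*1/6) = [1/6, 2/9)
  'a': [1/6 + 1/3*1/6, 1/6 + 1/3*1/2) = [2/9, 1/3)
  'c': [1/6 + 1/3*1/2, 1/6 + 1/3*1/1) = [1/3, 1/2) <- contains code 5/12
  emit 'c', narrow to [1/3, 1/2)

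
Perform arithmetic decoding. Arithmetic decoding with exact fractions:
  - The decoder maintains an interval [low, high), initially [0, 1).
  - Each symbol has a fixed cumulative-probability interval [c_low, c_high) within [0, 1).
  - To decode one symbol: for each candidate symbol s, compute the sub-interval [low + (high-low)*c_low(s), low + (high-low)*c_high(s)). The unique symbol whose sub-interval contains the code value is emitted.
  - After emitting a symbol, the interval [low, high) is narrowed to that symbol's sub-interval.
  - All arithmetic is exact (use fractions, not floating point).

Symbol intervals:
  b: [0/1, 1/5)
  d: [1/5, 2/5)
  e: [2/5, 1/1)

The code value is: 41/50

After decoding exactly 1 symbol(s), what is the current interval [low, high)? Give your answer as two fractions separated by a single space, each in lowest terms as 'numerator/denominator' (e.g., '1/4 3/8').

Answer: 2/5 1/1

Derivation:
Step 1: interval [0/1, 1/1), width = 1/1 - 0/1 = 1/1
  'b': [0/1 + 1/1*0/1, 0/1 + 1/1*1/5) = [0/1, 1/5)
  'd': [0/1 + 1/1*1/5, 0/1 + 1/1*2/5) = [1/5, 2/5)
  'e': [0/1 + 1/1*2/5, 0/1 + 1/1*1/1) = [2/5, 1/1) <- contains code 41/50
  emit 'e', narrow to [2/5, 1/1)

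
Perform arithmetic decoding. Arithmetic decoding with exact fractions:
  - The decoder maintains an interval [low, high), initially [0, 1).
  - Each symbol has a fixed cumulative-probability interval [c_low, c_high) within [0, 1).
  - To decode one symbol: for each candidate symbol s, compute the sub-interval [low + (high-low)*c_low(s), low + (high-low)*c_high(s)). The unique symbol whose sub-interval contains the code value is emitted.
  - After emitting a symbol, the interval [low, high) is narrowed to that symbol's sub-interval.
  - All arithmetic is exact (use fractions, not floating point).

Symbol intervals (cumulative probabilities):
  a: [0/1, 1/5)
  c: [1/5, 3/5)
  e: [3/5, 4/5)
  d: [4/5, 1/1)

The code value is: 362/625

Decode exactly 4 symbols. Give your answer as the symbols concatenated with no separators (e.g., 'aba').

Step 1: interval [0/1, 1/1), width = 1/1 - 0/1 = 1/1
  'a': [0/1 + 1/1*0/1, 0/1 + 1/1*1/5) = [0/1, 1/5)
  'c': [0/1 + 1/1*1/5, 0/1 + 1/1*3/5) = [1/5, 3/5) <- contains code 362/625
  'e': [0/1 + 1/1*3/5, 0/1 + 1/1*4/5) = [3/5, 4/5)
  'd': [0/1 + 1/1*4/5, 0/1 + 1/1*1/1) = [4/5, 1/1)
  emit 'c', narrow to [1/5, 3/5)
Step 2: interval [1/5, 3/5), width = 3/5 - 1/5 = 2/5
  'a': [1/5 + 2/5*0/1, 1/5 + 2/5*1/5) = [1/5, 7/25)
  'c': [1/5 + 2/5*1/5, 1/5 + 2/5*3/5) = [7/25, 11/25)
  'e': [1/5 + 2/5*3/5, 1/5 + 2/5*4/5) = [11/25, 13/25)
  'd': [1/5 + 2/5*4/5, 1/5 + 2/5*1/1) = [13/25, 3/5) <- contains code 362/625
  emit 'd', narrow to [13/25, 3/5)
Step 3: interval [13/25, 3/5), width = 3/5 - 13/25 = 2/25
  'a': [13/25 + 2/25*0/1, 13/25 + 2/25*1/5) = [13/25, 67/125)
  'c': [13/25 + 2/25*1/5, 13/25 + 2/25*3/5) = [67/125, 71/125)
  'e': [13/25 + 2/25*3/5, 13/25 + 2/25*4/5) = [71/125, 73/125) <- contains code 362/625
  'd': [13/25 + 2/25*4/5, 13/25 + 2/25*1/1) = [73/125, 3/5)
  emit 'e', narrow to [71/125, 73/125)
Step 4: interval [71/125, 73/125), width = 73/125 - 71/125 = 2/125
  'a': [71/125 + 2/125*0/1, 71/125 + 2/125*1/5) = [71/125, 357/625)
  'c': [71/125 + 2/125*1/5, 71/125 + 2/125*3/5) = [357/625, 361/625)
  'e': [71/125 + 2/125*3/5, 71/125 + 2/125*4/5) = [361/625, 363/625) <- contains code 362/625
  'd': [71/125 + 2/125*4/5, 71/125 + 2/125*1/1) = [363/625, 73/125)
  emit 'e', narrow to [361/625, 363/625)

Answer: cdee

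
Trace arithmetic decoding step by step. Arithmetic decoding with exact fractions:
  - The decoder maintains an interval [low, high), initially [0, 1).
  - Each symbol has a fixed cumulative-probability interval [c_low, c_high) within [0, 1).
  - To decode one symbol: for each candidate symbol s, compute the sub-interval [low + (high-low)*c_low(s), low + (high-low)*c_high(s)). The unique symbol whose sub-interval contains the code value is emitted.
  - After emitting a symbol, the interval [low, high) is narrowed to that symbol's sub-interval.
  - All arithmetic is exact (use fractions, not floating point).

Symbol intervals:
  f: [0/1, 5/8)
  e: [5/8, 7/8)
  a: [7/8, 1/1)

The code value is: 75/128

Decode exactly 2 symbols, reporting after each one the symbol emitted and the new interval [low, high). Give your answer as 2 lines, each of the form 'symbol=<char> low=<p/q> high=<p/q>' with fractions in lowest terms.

Step 1: interval [0/1, 1/1), width = 1/1 - 0/1 = 1/1
  'f': [0/1 + 1/1*0/1, 0/1 + 1/1*5/8) = [0/1, 5/8) <- contains code 75/128
  'e': [0/1 + 1/1*5/8, 0/1 + 1/1*7/8) = [5/8, 7/8)
  'a': [0/1 + 1/1*7/8, 0/1 + 1/1*1/1) = [7/8, 1/1)
  emit 'f', narrow to [0/1, 5/8)
Step 2: interval [0/1, 5/8), width = 5/8 - 0/1 = 5/8
  'f': [0/1 + 5/8*0/1, 0/1 + 5/8*5/8) = [0/1, 25/64)
  'e': [0/1 + 5/8*5/8, 0/1 + 5/8*7/8) = [25/64, 35/64)
  'a': [0/1 + 5/8*7/8, 0/1 + 5/8*1/1) = [35/64, 5/8) <- contains code 75/128
  emit 'a', narrow to [35/64, 5/8)

Answer: symbol=f low=0/1 high=5/8
symbol=a low=35/64 high=5/8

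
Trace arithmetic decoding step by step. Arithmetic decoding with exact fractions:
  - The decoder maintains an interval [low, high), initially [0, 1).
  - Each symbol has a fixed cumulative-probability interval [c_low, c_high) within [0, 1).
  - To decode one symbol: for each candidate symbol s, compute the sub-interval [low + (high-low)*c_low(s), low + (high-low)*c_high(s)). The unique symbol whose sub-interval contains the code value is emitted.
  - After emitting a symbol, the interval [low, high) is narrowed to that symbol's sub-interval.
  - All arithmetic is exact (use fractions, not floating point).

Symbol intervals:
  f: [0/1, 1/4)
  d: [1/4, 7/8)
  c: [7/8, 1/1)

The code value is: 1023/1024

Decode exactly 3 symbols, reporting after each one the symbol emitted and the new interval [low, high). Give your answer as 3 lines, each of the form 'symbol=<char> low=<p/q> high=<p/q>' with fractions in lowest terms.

Step 1: interval [0/1, 1/1), width = 1/1 - 0/1 = 1/1
  'f': [0/1 + 1/1*0/1, 0/1 + 1/1*1/4) = [0/1, 1/4)
  'd': [0/1 + 1/1*1/4, 0/1 + 1/1*7/8) = [1/4, 7/8)
  'c': [0/1 + 1/1*7/8, 0/1 + 1/1*1/1) = [7/8, 1/1) <- contains code 1023/1024
  emit 'c', narrow to [7/8, 1/1)
Step 2: interval [7/8, 1/1), width = 1/1 - 7/8 = 1/8
  'f': [7/8 + 1/8*0/1, 7/8 + 1/8*1/4) = [7/8, 29/32)
  'd': [7/8 + 1/8*1/4, 7/8 + 1/8*7/8) = [29/32, 63/64)
  'c': [7/8 + 1/8*7/8, 7/8 + 1/8*1/1) = [63/64, 1/1) <- contains code 1023/1024
  emit 'c', narrow to [63/64, 1/1)
Step 3: interval [63/64, 1/1), width = 1/1 - 63/64 = 1/64
  'f': [63/64 + 1/64*0/1, 63/64 + 1/64*1/4) = [63/64, 253/256)
  'd': [63/64 + 1/64*1/4, 63/64 + 1/64*7/8) = [253/256, 511/512)
  'c': [63/64 + 1/64*7/8, 63/64 + 1/64*1/1) = [511/512, 1/1) <- contains code 1023/1024
  emit 'c', narrow to [511/512, 1/1)

Answer: symbol=c low=7/8 high=1/1
symbol=c low=63/64 high=1/1
symbol=c low=511/512 high=1/1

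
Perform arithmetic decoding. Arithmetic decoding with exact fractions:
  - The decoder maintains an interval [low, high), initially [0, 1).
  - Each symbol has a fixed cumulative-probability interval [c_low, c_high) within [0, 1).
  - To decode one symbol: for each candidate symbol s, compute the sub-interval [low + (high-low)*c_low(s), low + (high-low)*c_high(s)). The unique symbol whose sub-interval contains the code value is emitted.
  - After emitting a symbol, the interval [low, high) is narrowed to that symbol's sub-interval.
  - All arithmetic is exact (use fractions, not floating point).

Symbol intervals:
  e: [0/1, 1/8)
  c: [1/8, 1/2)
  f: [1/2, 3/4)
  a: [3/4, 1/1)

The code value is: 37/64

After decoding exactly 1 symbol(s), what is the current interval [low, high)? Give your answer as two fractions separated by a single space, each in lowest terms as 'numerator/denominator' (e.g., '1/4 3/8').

Step 1: interval [0/1, 1/1), width = 1/1 - 0/1 = 1/1
  'e': [0/1 + 1/1*0/1, 0/1 + 1/1*1/8) = [0/1, 1/8)
  'c': [0/1 + 1/1*1/8, 0/1 + 1/1*1/2) = [1/8, 1/2)
  'f': [0/1 + 1/1*1/2, 0/1 + 1/1*3/4) = [1/2, 3/4) <- contains code 37/64
  'a': [0/1 + 1/1*3/4, 0/1 + 1/1*1/1) = [3/4, 1/1)
  emit 'f', narrow to [1/2, 3/4)

Answer: 1/2 3/4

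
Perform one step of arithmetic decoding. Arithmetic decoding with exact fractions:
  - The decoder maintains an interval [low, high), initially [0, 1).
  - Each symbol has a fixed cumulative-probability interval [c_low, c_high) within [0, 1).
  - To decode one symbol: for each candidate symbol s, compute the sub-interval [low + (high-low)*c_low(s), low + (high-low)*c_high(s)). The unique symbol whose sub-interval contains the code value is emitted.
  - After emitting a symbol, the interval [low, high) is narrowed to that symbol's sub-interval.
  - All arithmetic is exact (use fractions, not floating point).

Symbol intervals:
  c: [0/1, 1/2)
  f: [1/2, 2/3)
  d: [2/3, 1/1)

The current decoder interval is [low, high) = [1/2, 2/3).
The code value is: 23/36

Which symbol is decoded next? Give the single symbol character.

Answer: d

Derivation:
Interval width = high − low = 2/3 − 1/2 = 1/6
Scaled code = (code − low) / width = (23/36 − 1/2) / 1/6 = 5/6
  c: [0/1, 1/2) 
  f: [1/2, 2/3) 
  d: [2/3, 1/1) ← scaled code falls here ✓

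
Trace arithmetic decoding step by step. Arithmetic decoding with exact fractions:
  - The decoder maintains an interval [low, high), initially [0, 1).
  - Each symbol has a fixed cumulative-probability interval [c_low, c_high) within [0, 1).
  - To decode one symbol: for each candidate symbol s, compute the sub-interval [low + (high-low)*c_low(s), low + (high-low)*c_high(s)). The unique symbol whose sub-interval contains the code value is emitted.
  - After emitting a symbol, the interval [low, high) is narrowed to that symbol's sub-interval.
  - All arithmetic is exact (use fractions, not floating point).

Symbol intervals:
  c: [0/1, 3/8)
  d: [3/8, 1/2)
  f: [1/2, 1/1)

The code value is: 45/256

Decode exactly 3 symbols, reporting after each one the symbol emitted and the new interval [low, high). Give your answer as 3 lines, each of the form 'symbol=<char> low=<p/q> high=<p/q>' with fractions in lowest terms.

Answer: symbol=c low=0/1 high=3/8
symbol=d low=9/64 high=3/16
symbol=f low=21/128 high=3/16

Derivation:
Step 1: interval [0/1, 1/1), width = 1/1 - 0/1 = 1/1
  'c': [0/1 + 1/1*0/1, 0/1 + 1/1*3/8) = [0/1, 3/8) <- contains code 45/256
  'd': [0/1 + 1/1*3/8, 0/1 + 1/1*1/2) = [3/8, 1/2)
  'f': [0/1 + 1/1*1/2, 0/1 + 1/1*1/1) = [1/2, 1/1)
  emit 'c', narrow to [0/1, 3/8)
Step 2: interval [0/1, 3/8), width = 3/8 - 0/1 = 3/8
  'c': [0/1 + 3/8*0/1, 0/1 + 3/8*3/8) = [0/1, 9/64)
  'd': [0/1 + 3/8*3/8, 0/1 + 3/8*1/2) = [9/64, 3/16) <- contains code 45/256
  'f': [0/1 + 3/8*1/2, 0/1 + 3/8*1/1) = [3/16, 3/8)
  emit 'd', narrow to [9/64, 3/16)
Step 3: interval [9/64, 3/16), width = 3/16 - 9/64 = 3/64
  'c': [9/64 + 3/64*0/1, 9/64 + 3/64*3/8) = [9/64, 81/512)
  'd': [9/64 + 3/64*3/8, 9/64 + 3/64*1/2) = [81/512, 21/128)
  'f': [9/64 + 3/64*1/2, 9/64 + 3/64*1/1) = [21/128, 3/16) <- contains code 45/256
  emit 'f', narrow to [21/128, 3/16)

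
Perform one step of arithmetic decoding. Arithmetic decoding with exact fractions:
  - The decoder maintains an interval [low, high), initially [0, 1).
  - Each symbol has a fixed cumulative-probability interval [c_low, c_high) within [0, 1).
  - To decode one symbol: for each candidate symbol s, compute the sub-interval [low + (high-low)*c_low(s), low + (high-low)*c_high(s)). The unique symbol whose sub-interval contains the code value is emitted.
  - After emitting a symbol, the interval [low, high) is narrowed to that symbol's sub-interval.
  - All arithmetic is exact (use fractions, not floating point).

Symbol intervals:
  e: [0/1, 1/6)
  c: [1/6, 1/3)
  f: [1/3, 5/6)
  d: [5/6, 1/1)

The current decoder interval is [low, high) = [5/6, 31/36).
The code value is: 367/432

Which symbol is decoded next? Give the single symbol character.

Answer: f

Derivation:
Interval width = high − low = 31/36 − 5/6 = 1/36
Scaled code = (code − low) / width = (367/432 − 5/6) / 1/36 = 7/12
  e: [0/1, 1/6) 
  c: [1/6, 1/3) 
  f: [1/3, 5/6) ← scaled code falls here ✓
  d: [5/6, 1/1) 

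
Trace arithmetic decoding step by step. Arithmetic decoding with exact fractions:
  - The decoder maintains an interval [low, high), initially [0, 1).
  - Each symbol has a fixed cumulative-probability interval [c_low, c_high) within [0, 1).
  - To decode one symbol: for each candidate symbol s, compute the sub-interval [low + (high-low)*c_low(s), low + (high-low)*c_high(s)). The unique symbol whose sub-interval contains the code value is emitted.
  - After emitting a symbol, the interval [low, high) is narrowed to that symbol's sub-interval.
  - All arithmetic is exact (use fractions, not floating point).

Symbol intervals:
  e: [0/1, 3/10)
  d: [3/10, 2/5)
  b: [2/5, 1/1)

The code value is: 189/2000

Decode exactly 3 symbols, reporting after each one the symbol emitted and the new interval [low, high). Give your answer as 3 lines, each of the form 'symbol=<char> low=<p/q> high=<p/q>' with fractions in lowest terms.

Step 1: interval [0/1, 1/1), width = 1/1 - 0/1 = 1/1
  'e': [0/1 + 1/1*0/1, 0/1 + 1/1*3/10) = [0/1, 3/10) <- contains code 189/2000
  'd': [0/1 + 1/1*3/10, 0/1 + 1/1*2/5) = [3/10, 2/5)
  'b': [0/1 + 1/1*2/5, 0/1 + 1/1*1/1) = [2/5, 1/1)
  emit 'e', narrow to [0/1, 3/10)
Step 2: interval [0/1, 3/10), width = 3/10 - 0/1 = 3/10
  'e': [0/1 + 3/10*0/1, 0/1 + 3/10*3/10) = [0/1, 9/100)
  'd': [0/1 + 3/10*3/10, 0/1 + 3/10*2/5) = [9/100, 3/25) <- contains code 189/2000
  'b': [0/1 + 3/10*2/5, 0/1 + 3/10*1/1) = [3/25, 3/10)
  emit 'd', narrow to [9/100, 3/25)
Step 3: interval [9/100, 3/25), width = 3/25 - 9/100 = 3/100
  'e': [9/100 + 3/100*0/1, 9/100 + 3/100*3/10) = [9/100, 99/1000) <- contains code 189/2000
  'd': [9/100 + 3/100*3/10, 9/100 + 3/100*2/5) = [99/1000, 51/500)
  'b': [9/100 + 3/100*2/5, 9/100 + 3/100*1/1) = [51/500, 3/25)
  emit 'e', narrow to [9/100, 99/1000)

Answer: symbol=e low=0/1 high=3/10
symbol=d low=9/100 high=3/25
symbol=e low=9/100 high=99/1000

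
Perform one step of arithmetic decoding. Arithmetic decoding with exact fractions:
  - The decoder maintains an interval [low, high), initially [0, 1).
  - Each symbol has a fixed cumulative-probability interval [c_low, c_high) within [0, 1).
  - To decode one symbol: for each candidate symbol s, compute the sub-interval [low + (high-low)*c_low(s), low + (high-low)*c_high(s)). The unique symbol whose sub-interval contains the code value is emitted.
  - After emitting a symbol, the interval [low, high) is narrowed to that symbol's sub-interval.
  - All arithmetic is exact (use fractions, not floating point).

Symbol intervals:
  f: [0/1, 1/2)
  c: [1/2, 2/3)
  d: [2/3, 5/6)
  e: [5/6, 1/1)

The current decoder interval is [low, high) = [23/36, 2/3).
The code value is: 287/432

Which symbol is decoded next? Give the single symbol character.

Answer: e

Derivation:
Interval width = high − low = 2/3 − 23/36 = 1/36
Scaled code = (code − low) / width = (287/432 − 23/36) / 1/36 = 11/12
  f: [0/1, 1/2) 
  c: [1/2, 2/3) 
  d: [2/3, 5/6) 
  e: [5/6, 1/1) ← scaled code falls here ✓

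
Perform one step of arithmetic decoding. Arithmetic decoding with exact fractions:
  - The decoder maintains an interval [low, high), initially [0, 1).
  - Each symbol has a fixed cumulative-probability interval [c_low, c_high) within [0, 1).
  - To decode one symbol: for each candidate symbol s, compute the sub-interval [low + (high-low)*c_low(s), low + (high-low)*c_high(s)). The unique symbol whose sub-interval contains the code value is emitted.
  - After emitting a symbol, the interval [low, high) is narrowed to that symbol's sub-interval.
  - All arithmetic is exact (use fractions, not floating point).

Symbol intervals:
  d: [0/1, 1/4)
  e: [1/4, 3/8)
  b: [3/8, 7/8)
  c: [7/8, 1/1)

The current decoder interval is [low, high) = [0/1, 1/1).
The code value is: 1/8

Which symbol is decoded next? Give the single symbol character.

Interval width = high − low = 1/1 − 0/1 = 1/1
Scaled code = (code − low) / width = (1/8 − 0/1) / 1/1 = 1/8
  d: [0/1, 1/4) ← scaled code falls here ✓
  e: [1/4, 3/8) 
  b: [3/8, 7/8) 
  c: [7/8, 1/1) 

Answer: d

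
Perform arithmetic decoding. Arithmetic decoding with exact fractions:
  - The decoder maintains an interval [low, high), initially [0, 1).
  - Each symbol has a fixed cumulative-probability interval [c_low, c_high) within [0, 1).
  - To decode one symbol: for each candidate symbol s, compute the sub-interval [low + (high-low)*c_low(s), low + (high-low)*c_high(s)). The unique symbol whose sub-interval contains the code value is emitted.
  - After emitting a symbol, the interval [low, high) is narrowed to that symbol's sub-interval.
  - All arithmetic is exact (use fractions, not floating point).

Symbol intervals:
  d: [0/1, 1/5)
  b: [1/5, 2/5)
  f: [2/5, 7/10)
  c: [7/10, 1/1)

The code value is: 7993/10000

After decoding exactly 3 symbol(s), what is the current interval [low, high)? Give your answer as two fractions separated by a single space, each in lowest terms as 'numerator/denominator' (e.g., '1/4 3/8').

Answer: 98/125 401/500

Derivation:
Step 1: interval [0/1, 1/1), width = 1/1 - 0/1 = 1/1
  'd': [0/1 + 1/1*0/1, 0/1 + 1/1*1/5) = [0/1, 1/5)
  'b': [0/1 + 1/1*1/5, 0/1 + 1/1*2/5) = [1/5, 2/5)
  'f': [0/1 + 1/1*2/5, 0/1 + 1/1*7/10) = [2/5, 7/10)
  'c': [0/1 + 1/1*7/10, 0/1 + 1/1*1/1) = [7/10, 1/1) <- contains code 7993/10000
  emit 'c', narrow to [7/10, 1/1)
Step 2: interval [7/10, 1/1), width = 1/1 - 7/10 = 3/10
  'd': [7/10 + 3/10*0/1, 7/10 + 3/10*1/5) = [7/10, 19/25)
  'b': [7/10 + 3/10*1/5, 7/10 + 3/10*2/5) = [19/25, 41/50) <- contains code 7993/10000
  'f': [7/10 + 3/10*2/5, 7/10 + 3/10*7/10) = [41/50, 91/100)
  'c': [7/10 + 3/10*7/10, 7/10 + 3/10*1/1) = [91/100, 1/1)
  emit 'b', narrow to [19/25, 41/50)
Step 3: interval [19/25, 41/50), width = 41/50 - 19/25 = 3/50
  'd': [19/25 + 3/50*0/1, 19/25 + 3/50*1/5) = [19/25, 193/250)
  'b': [19/25 + 3/50*1/5, 19/25 + 3/50*2/5) = [193/250, 98/125)
  'f': [19/25 + 3/50*2/5, 19/25 + 3/50*7/10) = [98/125, 401/500) <- contains code 7993/10000
  'c': [19/25 + 3/50*7/10, 19/25 + 3/50*1/1) = [401/500, 41/50)
  emit 'f', narrow to [98/125, 401/500)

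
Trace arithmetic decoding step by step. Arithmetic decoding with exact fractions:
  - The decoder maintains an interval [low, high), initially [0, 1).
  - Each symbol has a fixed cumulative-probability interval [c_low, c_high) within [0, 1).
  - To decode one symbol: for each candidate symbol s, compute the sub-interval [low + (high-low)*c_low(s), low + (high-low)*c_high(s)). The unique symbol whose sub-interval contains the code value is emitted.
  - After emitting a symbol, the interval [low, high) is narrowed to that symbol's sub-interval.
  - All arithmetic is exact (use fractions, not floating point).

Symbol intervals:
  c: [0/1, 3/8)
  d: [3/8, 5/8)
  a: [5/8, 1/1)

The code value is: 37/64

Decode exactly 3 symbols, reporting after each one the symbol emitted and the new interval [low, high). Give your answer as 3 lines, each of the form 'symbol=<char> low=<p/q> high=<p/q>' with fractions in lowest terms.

Answer: symbol=d low=3/8 high=5/8
symbol=a low=17/32 high=5/8
symbol=d low=145/256 high=151/256

Derivation:
Step 1: interval [0/1, 1/1), width = 1/1 - 0/1 = 1/1
  'c': [0/1 + 1/1*0/1, 0/1 + 1/1*3/8) = [0/1, 3/8)
  'd': [0/1 + 1/1*3/8, 0/1 + 1/1*5/8) = [3/8, 5/8) <- contains code 37/64
  'a': [0/1 + 1/1*5/8, 0/1 + 1/1*1/1) = [5/8, 1/1)
  emit 'd', narrow to [3/8, 5/8)
Step 2: interval [3/8, 5/8), width = 5/8 - 3/8 = 1/4
  'c': [3/8 + 1/4*0/1, 3/8 + 1/4*3/8) = [3/8, 15/32)
  'd': [3/8 + 1/4*3/8, 3/8 + 1/4*5/8) = [15/32, 17/32)
  'a': [3/8 + 1/4*5/8, 3/8 + 1/4*1/1) = [17/32, 5/8) <- contains code 37/64
  emit 'a', narrow to [17/32, 5/8)
Step 3: interval [17/32, 5/8), width = 5/8 - 17/32 = 3/32
  'c': [17/32 + 3/32*0/1, 17/32 + 3/32*3/8) = [17/32, 145/256)
  'd': [17/32 + 3/32*3/8, 17/32 + 3/32*5/8) = [145/256, 151/256) <- contains code 37/64
  'a': [17/32 + 3/32*5/8, 17/32 + 3/32*1/1) = [151/256, 5/8)
  emit 'd', narrow to [145/256, 151/256)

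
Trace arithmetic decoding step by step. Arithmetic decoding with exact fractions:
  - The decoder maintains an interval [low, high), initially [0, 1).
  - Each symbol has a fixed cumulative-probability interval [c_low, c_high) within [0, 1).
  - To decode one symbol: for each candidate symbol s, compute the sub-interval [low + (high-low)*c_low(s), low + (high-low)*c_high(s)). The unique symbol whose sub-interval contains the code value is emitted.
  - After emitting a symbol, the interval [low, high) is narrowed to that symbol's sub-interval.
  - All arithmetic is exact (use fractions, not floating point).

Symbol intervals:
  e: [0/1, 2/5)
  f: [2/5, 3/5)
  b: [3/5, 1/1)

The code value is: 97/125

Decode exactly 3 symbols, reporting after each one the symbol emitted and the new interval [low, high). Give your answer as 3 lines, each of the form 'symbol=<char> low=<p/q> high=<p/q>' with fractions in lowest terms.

Answer: symbol=b low=3/5 high=1/1
symbol=f low=19/25 high=21/25
symbol=e low=19/25 high=99/125

Derivation:
Step 1: interval [0/1, 1/1), width = 1/1 - 0/1 = 1/1
  'e': [0/1 + 1/1*0/1, 0/1 + 1/1*2/5) = [0/1, 2/5)
  'f': [0/1 + 1/1*2/5, 0/1 + 1/1*3/5) = [2/5, 3/5)
  'b': [0/1 + 1/1*3/5, 0/1 + 1/1*1/1) = [3/5, 1/1) <- contains code 97/125
  emit 'b', narrow to [3/5, 1/1)
Step 2: interval [3/5, 1/1), width = 1/1 - 3/5 = 2/5
  'e': [3/5 + 2/5*0/1, 3/5 + 2/5*2/5) = [3/5, 19/25)
  'f': [3/5 + 2/5*2/5, 3/5 + 2/5*3/5) = [19/25, 21/25) <- contains code 97/125
  'b': [3/5 + 2/5*3/5, 3/5 + 2/5*1/1) = [21/25, 1/1)
  emit 'f', narrow to [19/25, 21/25)
Step 3: interval [19/25, 21/25), width = 21/25 - 19/25 = 2/25
  'e': [19/25 + 2/25*0/1, 19/25 + 2/25*2/5) = [19/25, 99/125) <- contains code 97/125
  'f': [19/25 + 2/25*2/5, 19/25 + 2/25*3/5) = [99/125, 101/125)
  'b': [19/25 + 2/25*3/5, 19/25 + 2/25*1/1) = [101/125, 21/25)
  emit 'e', narrow to [19/25, 99/125)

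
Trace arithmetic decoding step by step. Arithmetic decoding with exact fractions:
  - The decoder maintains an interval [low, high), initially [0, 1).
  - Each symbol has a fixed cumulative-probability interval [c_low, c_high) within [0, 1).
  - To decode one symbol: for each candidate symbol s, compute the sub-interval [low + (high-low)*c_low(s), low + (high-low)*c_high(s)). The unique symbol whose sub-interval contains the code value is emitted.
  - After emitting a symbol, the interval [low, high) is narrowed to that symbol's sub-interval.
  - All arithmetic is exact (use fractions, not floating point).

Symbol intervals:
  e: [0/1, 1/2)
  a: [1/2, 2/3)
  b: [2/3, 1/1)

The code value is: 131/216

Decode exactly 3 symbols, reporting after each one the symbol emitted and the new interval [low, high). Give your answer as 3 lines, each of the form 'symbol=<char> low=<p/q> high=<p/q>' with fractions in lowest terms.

Step 1: interval [0/1, 1/1), width = 1/1 - 0/1 = 1/1
  'e': [0/1 + 1/1*0/1, 0/1 + 1/1*1/2) = [0/1, 1/2)
  'a': [0/1 + 1/1*1/2, 0/1 + 1/1*2/3) = [1/2, 2/3) <- contains code 131/216
  'b': [0/1 + 1/1*2/3, 0/1 + 1/1*1/1) = [2/3, 1/1)
  emit 'a', narrow to [1/2, 2/3)
Step 2: interval [1/2, 2/3), width = 2/3 - 1/2 = 1/6
  'e': [1/2 + 1/6*0/1, 1/2 + 1/6*1/2) = [1/2, 7/12)
  'a': [1/2 + 1/6*1/2, 1/2 + 1/6*2/3) = [7/12, 11/18) <- contains code 131/216
  'b': [1/2 + 1/6*2/3, 1/2 + 1/6*1/1) = [11/18, 2/3)
  emit 'a', narrow to [7/12, 11/18)
Step 3: interval [7/12, 11/18), width = 11/18 - 7/12 = 1/36
  'e': [7/12 + 1/36*0/1, 7/12 + 1/36*1/2) = [7/12, 43/72)
  'a': [7/12 + 1/36*1/2, 7/12 + 1/36*2/3) = [43/72, 65/108)
  'b': [7/12 + 1/36*2/3, 7/12 + 1/36*1/1) = [65/108, 11/18) <- contains code 131/216
  emit 'b', narrow to [65/108, 11/18)

Answer: symbol=a low=1/2 high=2/3
symbol=a low=7/12 high=11/18
symbol=b low=65/108 high=11/18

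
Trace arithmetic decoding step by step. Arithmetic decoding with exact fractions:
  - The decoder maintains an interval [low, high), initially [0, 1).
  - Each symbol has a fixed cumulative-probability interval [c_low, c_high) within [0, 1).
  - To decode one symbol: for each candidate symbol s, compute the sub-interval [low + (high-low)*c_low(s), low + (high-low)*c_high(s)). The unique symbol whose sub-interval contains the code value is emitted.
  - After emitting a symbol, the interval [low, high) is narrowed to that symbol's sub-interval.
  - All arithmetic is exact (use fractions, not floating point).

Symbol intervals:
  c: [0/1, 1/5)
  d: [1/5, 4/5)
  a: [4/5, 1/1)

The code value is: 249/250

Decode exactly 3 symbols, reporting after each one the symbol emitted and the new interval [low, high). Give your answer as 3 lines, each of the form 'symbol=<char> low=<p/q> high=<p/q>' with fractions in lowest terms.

Step 1: interval [0/1, 1/1), width = 1/1 - 0/1 = 1/1
  'c': [0/1 + 1/1*0/1, 0/1 + 1/1*1/5) = [0/1, 1/5)
  'd': [0/1 + 1/1*1/5, 0/1 + 1/1*4/5) = [1/5, 4/5)
  'a': [0/1 + 1/1*4/5, 0/1 + 1/1*1/1) = [4/5, 1/1) <- contains code 249/250
  emit 'a', narrow to [4/5, 1/1)
Step 2: interval [4/5, 1/1), width = 1/1 - 4/5 = 1/5
  'c': [4/5 + 1/5*0/1, 4/5 + 1/5*1/5) = [4/5, 21/25)
  'd': [4/5 + 1/5*1/5, 4/5 + 1/5*4/5) = [21/25, 24/25)
  'a': [4/5 + 1/5*4/5, 4/5 + 1/5*1/1) = [24/25, 1/1) <- contains code 249/250
  emit 'a', narrow to [24/25, 1/1)
Step 3: interval [24/25, 1/1), width = 1/1 - 24/25 = 1/25
  'c': [24/25 + 1/25*0/1, 24/25 + 1/25*1/5) = [24/25, 121/125)
  'd': [24/25 + 1/25*1/5, 24/25 + 1/25*4/5) = [121/125, 124/125)
  'a': [24/25 + 1/25*4/5, 24/25 + 1/25*1/1) = [124/125, 1/1) <- contains code 249/250
  emit 'a', narrow to [124/125, 1/1)

Answer: symbol=a low=4/5 high=1/1
symbol=a low=24/25 high=1/1
symbol=a low=124/125 high=1/1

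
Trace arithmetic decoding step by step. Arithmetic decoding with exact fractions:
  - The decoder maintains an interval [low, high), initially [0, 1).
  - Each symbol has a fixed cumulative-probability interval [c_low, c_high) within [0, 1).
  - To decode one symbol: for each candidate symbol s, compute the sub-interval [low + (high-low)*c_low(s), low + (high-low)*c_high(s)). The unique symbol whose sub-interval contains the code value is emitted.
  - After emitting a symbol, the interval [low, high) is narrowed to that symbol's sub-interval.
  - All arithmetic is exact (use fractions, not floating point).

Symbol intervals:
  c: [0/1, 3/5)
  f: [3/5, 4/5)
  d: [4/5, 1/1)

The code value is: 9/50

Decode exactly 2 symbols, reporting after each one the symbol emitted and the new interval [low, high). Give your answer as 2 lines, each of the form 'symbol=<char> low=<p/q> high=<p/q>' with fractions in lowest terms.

Answer: symbol=c low=0/1 high=3/5
symbol=c low=0/1 high=9/25

Derivation:
Step 1: interval [0/1, 1/1), width = 1/1 - 0/1 = 1/1
  'c': [0/1 + 1/1*0/1, 0/1 + 1/1*3/5) = [0/1, 3/5) <- contains code 9/50
  'f': [0/1 + 1/1*3/5, 0/1 + 1/1*4/5) = [3/5, 4/5)
  'd': [0/1 + 1/1*4/5, 0/1 + 1/1*1/1) = [4/5, 1/1)
  emit 'c', narrow to [0/1, 3/5)
Step 2: interval [0/1, 3/5), width = 3/5 - 0/1 = 3/5
  'c': [0/1 + 3/5*0/1, 0/1 + 3/5*3/5) = [0/1, 9/25) <- contains code 9/50
  'f': [0/1 + 3/5*3/5, 0/1 + 3/5*4/5) = [9/25, 12/25)
  'd': [0/1 + 3/5*4/5, 0/1 + 3/5*1/1) = [12/25, 3/5)
  emit 'c', narrow to [0/1, 9/25)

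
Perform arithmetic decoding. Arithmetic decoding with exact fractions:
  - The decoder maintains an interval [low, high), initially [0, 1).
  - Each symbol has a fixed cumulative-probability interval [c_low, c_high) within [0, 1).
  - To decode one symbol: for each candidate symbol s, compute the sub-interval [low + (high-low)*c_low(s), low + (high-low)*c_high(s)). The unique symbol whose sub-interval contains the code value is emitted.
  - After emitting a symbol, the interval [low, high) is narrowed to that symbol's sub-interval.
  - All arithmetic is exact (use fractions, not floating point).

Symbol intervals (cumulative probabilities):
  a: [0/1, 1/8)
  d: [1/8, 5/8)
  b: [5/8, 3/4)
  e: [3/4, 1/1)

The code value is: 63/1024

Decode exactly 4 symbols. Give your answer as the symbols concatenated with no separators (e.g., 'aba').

Step 1: interval [0/1, 1/1), width = 1/1 - 0/1 = 1/1
  'a': [0/1 + 1/1*0/1, 0/1 + 1/1*1/8) = [0/1, 1/8) <- contains code 63/1024
  'd': [0/1 + 1/1*1/8, 0/1 + 1/1*5/8) = [1/8, 5/8)
  'b': [0/1 + 1/1*5/8, 0/1 + 1/1*3/4) = [5/8, 3/4)
  'e': [0/1 + 1/1*3/4, 0/1 + 1/1*1/1) = [3/4, 1/1)
  emit 'a', narrow to [0/1, 1/8)
Step 2: interval [0/1, 1/8), width = 1/8 - 0/1 = 1/8
  'a': [0/1 + 1/8*0/1, 0/1 + 1/8*1/8) = [0/1, 1/64)
  'd': [0/1 + 1/8*1/8, 0/1 + 1/8*5/8) = [1/64, 5/64) <- contains code 63/1024
  'b': [0/1 + 1/8*5/8, 0/1 + 1/8*3/4) = [5/64, 3/32)
  'e': [0/1 + 1/8*3/4, 0/1 + 1/8*1/1) = [3/32, 1/8)
  emit 'd', narrow to [1/64, 5/64)
Step 3: interval [1/64, 5/64), width = 5/64 - 1/64 = 1/16
  'a': [1/64 + 1/16*0/1, 1/64 + 1/16*1/8) = [1/64, 3/128)
  'd': [1/64 + 1/16*1/8, 1/64 + 1/16*5/8) = [3/128, 7/128)
  'b': [1/64 + 1/16*5/8, 1/64 + 1/16*3/4) = [7/128, 1/16) <- contains code 63/1024
  'e': [1/64 + 1/16*3/4, 1/64 + 1/16*1/1) = [1/16, 5/64)
  emit 'b', narrow to [7/128, 1/16)
Step 4: interval [7/128, 1/16), width = 1/16 - 7/128 = 1/128
  'a': [7/128 + 1/128*0/1, 7/128 + 1/128*1/8) = [7/128, 57/1024)
  'd': [7/128 + 1/128*1/8, 7/128 + 1/128*5/8) = [57/1024, 61/1024)
  'b': [7/128 + 1/128*5/8, 7/128 + 1/128*3/4) = [61/1024, 31/512)
  'e': [7/128 + 1/128*3/4, 7/128 + 1/128*1/1) = [31/512, 1/16) <- contains code 63/1024
  emit 'e', narrow to [31/512, 1/16)

Answer: adbe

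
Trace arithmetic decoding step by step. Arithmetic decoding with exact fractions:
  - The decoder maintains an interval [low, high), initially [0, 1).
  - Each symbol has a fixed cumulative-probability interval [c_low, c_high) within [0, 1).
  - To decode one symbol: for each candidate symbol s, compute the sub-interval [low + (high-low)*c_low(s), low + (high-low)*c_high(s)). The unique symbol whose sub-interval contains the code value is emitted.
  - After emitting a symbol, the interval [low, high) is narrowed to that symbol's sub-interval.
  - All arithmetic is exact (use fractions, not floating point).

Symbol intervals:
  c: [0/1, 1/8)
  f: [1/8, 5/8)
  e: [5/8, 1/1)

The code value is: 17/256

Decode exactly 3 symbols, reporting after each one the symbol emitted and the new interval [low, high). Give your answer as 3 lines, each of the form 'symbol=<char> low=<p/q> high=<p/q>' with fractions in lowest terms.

Answer: symbol=c low=0/1 high=1/8
symbol=f low=1/64 high=5/64
symbol=e low=7/128 high=5/64

Derivation:
Step 1: interval [0/1, 1/1), width = 1/1 - 0/1 = 1/1
  'c': [0/1 + 1/1*0/1, 0/1 + 1/1*1/8) = [0/1, 1/8) <- contains code 17/256
  'f': [0/1 + 1/1*1/8, 0/1 + 1/1*5/8) = [1/8, 5/8)
  'e': [0/1 + 1/1*5/8, 0/1 + 1/1*1/1) = [5/8, 1/1)
  emit 'c', narrow to [0/1, 1/8)
Step 2: interval [0/1, 1/8), width = 1/8 - 0/1 = 1/8
  'c': [0/1 + 1/8*0/1, 0/1 + 1/8*1/8) = [0/1, 1/64)
  'f': [0/1 + 1/8*1/8, 0/1 + 1/8*5/8) = [1/64, 5/64) <- contains code 17/256
  'e': [0/1 + 1/8*5/8, 0/1 + 1/8*1/1) = [5/64, 1/8)
  emit 'f', narrow to [1/64, 5/64)
Step 3: interval [1/64, 5/64), width = 5/64 - 1/64 = 1/16
  'c': [1/64 + 1/16*0/1, 1/64 + 1/16*1/8) = [1/64, 3/128)
  'f': [1/64 + 1/16*1/8, 1/64 + 1/16*5/8) = [3/128, 7/128)
  'e': [1/64 + 1/16*5/8, 1/64 + 1/16*1/1) = [7/128, 5/64) <- contains code 17/256
  emit 'e', narrow to [7/128, 5/64)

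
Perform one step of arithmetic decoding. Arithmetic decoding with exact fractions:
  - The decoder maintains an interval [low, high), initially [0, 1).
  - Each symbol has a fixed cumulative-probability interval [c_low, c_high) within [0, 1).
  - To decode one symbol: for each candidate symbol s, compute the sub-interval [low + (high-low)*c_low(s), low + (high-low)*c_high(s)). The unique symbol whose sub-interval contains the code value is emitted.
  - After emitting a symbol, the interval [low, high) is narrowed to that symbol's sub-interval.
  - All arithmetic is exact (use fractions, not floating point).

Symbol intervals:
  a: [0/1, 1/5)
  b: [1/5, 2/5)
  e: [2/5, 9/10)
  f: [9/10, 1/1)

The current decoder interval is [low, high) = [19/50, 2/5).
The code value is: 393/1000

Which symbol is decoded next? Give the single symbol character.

Interval width = high − low = 2/5 − 19/50 = 1/50
Scaled code = (code − low) / width = (393/1000 − 19/50) / 1/50 = 13/20
  a: [0/1, 1/5) 
  b: [1/5, 2/5) 
  e: [2/5, 9/10) ← scaled code falls here ✓
  f: [9/10, 1/1) 

Answer: e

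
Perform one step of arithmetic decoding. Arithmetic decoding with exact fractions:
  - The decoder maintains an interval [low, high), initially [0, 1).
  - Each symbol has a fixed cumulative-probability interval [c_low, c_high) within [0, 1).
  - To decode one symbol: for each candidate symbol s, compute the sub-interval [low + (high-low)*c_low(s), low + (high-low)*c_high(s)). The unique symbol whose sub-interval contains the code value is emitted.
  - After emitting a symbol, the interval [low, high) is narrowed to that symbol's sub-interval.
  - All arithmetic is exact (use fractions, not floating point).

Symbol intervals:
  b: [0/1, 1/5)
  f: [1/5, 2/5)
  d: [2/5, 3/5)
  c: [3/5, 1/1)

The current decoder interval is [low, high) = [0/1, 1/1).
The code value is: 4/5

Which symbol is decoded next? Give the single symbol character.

Interval width = high − low = 1/1 − 0/1 = 1/1
Scaled code = (code − low) / width = (4/5 − 0/1) / 1/1 = 4/5
  b: [0/1, 1/5) 
  f: [1/5, 2/5) 
  d: [2/5, 3/5) 
  c: [3/5, 1/1) ← scaled code falls here ✓

Answer: c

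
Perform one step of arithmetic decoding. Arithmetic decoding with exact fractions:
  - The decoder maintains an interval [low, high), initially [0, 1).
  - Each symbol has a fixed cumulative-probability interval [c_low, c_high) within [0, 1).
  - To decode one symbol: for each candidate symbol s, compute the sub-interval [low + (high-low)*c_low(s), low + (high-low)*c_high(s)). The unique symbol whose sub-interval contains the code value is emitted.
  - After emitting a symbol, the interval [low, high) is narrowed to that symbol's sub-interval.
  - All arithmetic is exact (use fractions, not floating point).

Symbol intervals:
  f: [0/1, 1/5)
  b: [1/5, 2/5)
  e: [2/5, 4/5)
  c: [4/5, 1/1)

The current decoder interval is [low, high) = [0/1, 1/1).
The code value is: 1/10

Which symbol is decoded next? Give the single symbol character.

Answer: f

Derivation:
Interval width = high − low = 1/1 − 0/1 = 1/1
Scaled code = (code − low) / width = (1/10 − 0/1) / 1/1 = 1/10
  f: [0/1, 1/5) ← scaled code falls here ✓
  b: [1/5, 2/5) 
  e: [2/5, 4/5) 
  c: [4/5, 1/1) 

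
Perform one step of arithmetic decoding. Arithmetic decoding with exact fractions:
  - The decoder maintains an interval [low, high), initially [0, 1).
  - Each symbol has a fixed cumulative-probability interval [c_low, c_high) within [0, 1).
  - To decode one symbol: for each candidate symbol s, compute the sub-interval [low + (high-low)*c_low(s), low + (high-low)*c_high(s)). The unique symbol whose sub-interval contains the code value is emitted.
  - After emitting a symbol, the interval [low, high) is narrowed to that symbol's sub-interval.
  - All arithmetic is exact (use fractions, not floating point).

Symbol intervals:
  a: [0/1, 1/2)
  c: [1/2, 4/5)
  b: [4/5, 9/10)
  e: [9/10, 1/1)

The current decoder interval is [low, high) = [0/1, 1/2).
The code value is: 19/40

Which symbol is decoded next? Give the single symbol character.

Interval width = high − low = 1/2 − 0/1 = 1/2
Scaled code = (code − low) / width = (19/40 − 0/1) / 1/2 = 19/20
  a: [0/1, 1/2) 
  c: [1/2, 4/5) 
  b: [4/5, 9/10) 
  e: [9/10, 1/1) ← scaled code falls here ✓

Answer: e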